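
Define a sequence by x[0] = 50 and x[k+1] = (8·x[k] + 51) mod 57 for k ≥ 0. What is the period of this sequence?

Listing terms: x[0] = 50; x[1] = 52; x[2] = 11; x[3] = 25; x[4] = 23; x[5] = 7; x[6] = 50.
Since x[6] = x[0] = 50, the sequence is periodic with period 6.

6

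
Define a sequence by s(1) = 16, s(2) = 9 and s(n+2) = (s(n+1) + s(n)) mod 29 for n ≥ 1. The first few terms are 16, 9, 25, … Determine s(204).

Computing terms: s(1) = 16; s(2) = 9; s(3) = 25; s(4) = 5; s(5) = 1; s(6) = 6; s(7) = 7; s(8) = 13; s(9) = 20; s(10) = 4; s(11) = 24; s(12) = 28; s(13) = 23; s(14) = 22; s(15) = 16; s(16) = 9.
Since (s(15), s(16)) = (s(1), s(2)) = (16, 9) (two consecutive terms determine the rest), the sequence is periodic with period 14.
So s(204) = s(1 + ((204-1) mod 14)) = s(8) = 13.

13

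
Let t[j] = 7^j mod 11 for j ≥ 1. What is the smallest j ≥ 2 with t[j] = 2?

t[1] = 7,  t[2] = 5,  t[3] = 2,  t[4] = 3,  t[5] = 10,  t[6] = 4,  t[7] = 6,  t[8] = 9,  t[9] = 8,  t[10] = 1,  t[11] = 7.
The sequence repeats with period 10.
The value 2 first appears (with j ≥ 2) at t[3].

3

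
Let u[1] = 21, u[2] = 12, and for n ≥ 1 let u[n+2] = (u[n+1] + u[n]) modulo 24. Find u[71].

Listing terms: u[1] = 21,  u[2] = 12,  u[3] = 9,  u[4] = 21,  u[5] = 6,  u[6] = 3,  u[7] = 9,  u[8] = 12,  u[9] = 21,  u[10] = 9,  u[11] = 6,  u[12] = 15,  u[13] = 21,  u[14] = 12.
The sequence repeats with period 12.
(71 - 1) mod 12 = 10, so u[71] = u[11] = 6.

6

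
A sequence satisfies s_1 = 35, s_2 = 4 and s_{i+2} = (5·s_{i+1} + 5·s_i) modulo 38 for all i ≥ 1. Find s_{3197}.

s_1 = 35, s_2 = 4, s_3 = 5, s_4 = 7, s_5 = 22, s_6 = 31, s_7 = 37, s_8 = 36, s_9 = 23, s_{10} = 29, s_{11} = 32, s_{12} = 1, s_{13} = 13, s_{14} = 32, s_{15} = 35, s_{16} = 31, s_{17} = 26, s_{18} = 19, s_{19} = 35, s_{20} = 4.
Since (s_{19}, s_{20}) = (s_1, s_2) = (35, 4) (two consecutive terms determine the rest), the sequence is periodic with period 18.
So s_{3197} = s_{1 + ((3197-1) mod 18)} = s_{11} = 32.

32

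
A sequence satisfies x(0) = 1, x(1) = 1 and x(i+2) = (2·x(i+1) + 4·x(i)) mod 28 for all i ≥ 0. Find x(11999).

x(0) = 1; x(1) = 1; x(2) = 6; x(3) = 16; x(4) = 0; x(5) = 8; x(6) = 16; x(7) = 8; x(8) = 24; x(9) = 24; x(10) = 4; x(11) = 20; x(12) = 0; x(13) = 24; x(14) = 20; x(15) = 24; x(16) = 16; x(17) = 16; x(18) = 12; x(19) = 4; x(20) = 0; x(21) = 16; x(22) = 4; x(23) = 16; x(24) = 20; x(25) = 20; x(26) = 8; x(27) = 12; x(28) = 0; x(29) = 20; x(30) = 12; x(31) = 20; x(32) = 4; x(33) = 4; x(34) = 24; x(35) = 8; x(36) = 0; x(37) = 4; x(38) = 8; x(39) = 4; x(40) = 12; x(41) = 12; x(42) = 16; x(43) = 24; x(44) = 0; x(45) = 12; x(46) = 24; x(47) = 12; x(48) = 8; x(49) = 8; x(50) = 20; x(51) = 16; x(52) = 0.
Since (x(51), x(52)) = (x(3), x(4)) = (16, 0) (two consecutive terms determine the rest), the sequence is eventually periodic: after a pre-period of length 3 it cycles with period 48.
For i ≥ 3, x(i) depends only on (i - 3) mod 48. (11999 - 3) mod 48 = 44, so x(11999) = x(47) = 12.

12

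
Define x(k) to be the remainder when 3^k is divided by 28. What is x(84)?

1

We have x(0) = 1; x(1) = 3; x(2) = 9; x(3) = 27; x(4) = 25; x(5) = 19; x(6) = 1.
Since x(6) = x(0) = 1, the sequence is periodic with period 6.
So x(84) = x(0 + ((84-0) mod 6)) = x(0) = 1.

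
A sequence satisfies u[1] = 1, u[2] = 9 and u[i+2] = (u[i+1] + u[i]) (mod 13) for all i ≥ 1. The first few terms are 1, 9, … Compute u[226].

9

We have u[1] = 1, u[2] = 9, u[3] = 10, u[4] = 6, u[5] = 3, u[6] = 9, u[7] = 12, u[8] = 8, u[9] = 7, u[10] = 2, u[11] = 9, u[12] = 11, u[13] = 7, u[14] = 5, u[15] = 12, u[16] = 4, u[17] = 3, u[18] = 7, u[19] = 10, u[20] = 4, u[21] = 1, u[22] = 5, u[23] = 6, u[24] = 11, u[25] = 4, u[26] = 2, u[27] = 6, u[28] = 8, u[29] = 1, u[30] = 9.
Since (u[29], u[30]) = (u[1], u[2]) = (1, 9) (two consecutive terms determine the rest), the sequence is periodic with period 28.
(226 - 1) mod 28 = 1, so u[226] = u[2] = 9.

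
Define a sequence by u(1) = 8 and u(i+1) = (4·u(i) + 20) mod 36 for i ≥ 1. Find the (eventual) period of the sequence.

9

Listing terms: u(1) = 8; u(2) = 16; u(3) = 12; u(4) = 32; u(5) = 4; u(6) = 0; u(7) = 20; u(8) = 28; u(9) = 24; u(10) = 8.
The sequence repeats with period 9.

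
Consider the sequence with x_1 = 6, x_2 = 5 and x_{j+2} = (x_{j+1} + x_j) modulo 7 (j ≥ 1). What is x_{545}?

6

Computing terms: x_1 = 6; x_2 = 5; x_3 = 4; x_4 = 2; x_5 = 6; x_6 = 1; x_7 = 0; x_8 = 1; x_9 = 1; x_{10} = 2; x_{11} = 3; x_{12} = 5; x_{13} = 1; x_{14} = 6; x_{15} = 0; x_{16} = 6; x_{17} = 6; x_{18} = 5.
Since (x_{17}, x_{18}) = (x_1, x_2) = (6, 5) (two consecutive terms determine the rest), the sequence is periodic with period 16.
So x_{545} = x_{1 + ((545-1) mod 16)} = x_1 = 6.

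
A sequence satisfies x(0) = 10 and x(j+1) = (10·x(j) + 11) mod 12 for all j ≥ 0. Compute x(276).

x(0) = 10, x(1) = 3, x(2) = 5, x(3) = 1, x(4) = 9, x(5) = 5.
Since x(5) = x(2) = 5, the sequence is eventually periodic: after a pre-period of length 2 it cycles with period 3.
For j ≥ 2, x(j) depends only on (j - 2) mod 3. (276 - 2) mod 3 = 1, so x(276) = x(3) = 1.

1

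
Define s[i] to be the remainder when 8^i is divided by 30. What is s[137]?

8

Listing terms: s[1] = 8,  s[2] = 4,  s[3] = 2,  s[4] = 16,  s[5] = 8.
The sequence repeats with period 4.
(137 - 1) mod 4 = 0, so s[137] = s[1] = 8.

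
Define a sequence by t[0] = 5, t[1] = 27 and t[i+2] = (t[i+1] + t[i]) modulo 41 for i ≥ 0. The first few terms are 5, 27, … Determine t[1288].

We have t[0] = 5, t[1] = 27, t[2] = 32, t[3] = 18, t[4] = 9, t[5] = 27, t[6] = 36, t[7] = 22, t[8] = 17, t[9] = 39, t[10] = 15, t[11] = 13, t[12] = 28, t[13] = 0, t[14] = 28, t[15] = 28, t[16] = 15, t[17] = 2, t[18] = 17, t[19] = 19, t[20] = 36, t[21] = 14, t[22] = 9, t[23] = 23, t[24] = 32, t[25] = 14, t[26] = 5, t[27] = 19, t[28] = 24, t[29] = 2, t[30] = 26, t[31] = 28, t[32] = 13, t[33] = 0, t[34] = 13, t[35] = 13, t[36] = 26, t[37] = 39, t[38] = 24, t[39] = 22, t[40] = 5, t[41] = 27.
Since (t[40], t[41]) = (t[0], t[1]) = (5, 27) (two consecutive terms determine the rest), the sequence is periodic with period 40.
(1288 - 0) mod 40 = 8, so t[1288] = t[8] = 17.

17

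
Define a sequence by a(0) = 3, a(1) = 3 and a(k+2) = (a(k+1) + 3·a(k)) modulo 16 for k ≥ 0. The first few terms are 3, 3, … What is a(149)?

We have a(0) = 3, a(1) = 3, a(2) = 12, a(3) = 5, a(4) = 9, a(5) = 8, a(6) = 3, a(7) = 11, a(8) = 4, a(9) = 5, a(10) = 1, a(11) = 0, a(12) = 3, a(13) = 3.
Since (a(12), a(13)) = (a(0), a(1)) = (3, 3) (two consecutive terms determine the rest), the sequence is periodic with period 12.
So a(149) = a(0 + ((149-0) mod 12)) = a(5) = 8.

8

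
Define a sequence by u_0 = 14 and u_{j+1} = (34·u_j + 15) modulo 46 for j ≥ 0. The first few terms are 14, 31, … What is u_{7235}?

Listing terms: u_0 = 14,  u_1 = 31,  u_2 = 11,  u_3 = 21,  u_4 = 39,  u_5 = 7,  u_6 = 23,  u_7 = 15,  u_8 = 19,  u_9 = 17,  u_{10} = 41,  u_{11} = 29,  u_{12} = 35,  u_{13} = 9,  u_{14} = 45,  u_{15} = 27,  u_{16} = 13,  u_{17} = 43,  u_{18} = 5,  u_{19} = 1,  u_{20} = 3,  u_{21} = 25,  u_{22} = 37,  u_{23} = 31.
Since u_{23} = u_1 = 31, the sequence is eventually periodic: after a pre-period of length 1 it cycles with period 22.
For j ≥ 1, u_j depends only on (j - 1) mod 22. (7235 - 1) mod 22 = 18, so u_{7235} = u_{19} = 1.

1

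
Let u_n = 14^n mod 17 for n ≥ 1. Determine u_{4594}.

9

We have u_1 = 14, u_2 = 9, u_3 = 7, u_4 = 13, u_5 = 12, u_6 = 15, u_7 = 6, u_8 = 16, u_9 = 3, u_{10} = 8, u_{11} = 10, u_{12} = 4, u_{13} = 5, u_{14} = 2, u_{15} = 11, u_{16} = 1, u_{17} = 14.
The sequence repeats with period 16.
So u_{4594} = u_{1 + ((4594-1) mod 16)} = u_2 = 9.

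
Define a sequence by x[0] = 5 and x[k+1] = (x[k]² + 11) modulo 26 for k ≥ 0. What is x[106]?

23

Computing terms: x[0] = 5, x[1] = 10, x[2] = 7, x[3] = 8, x[4] = 23, x[5] = 20, x[6] = 21, x[7] = 10.
Since x[7] = x[1] = 10, the sequence is eventually periodic: after a pre-period of length 1 it cycles with period 6.
For k ≥ 1, x[k] depends only on (k - 1) mod 6. (106 - 1) mod 6 = 3, so x[106] = x[4] = 23.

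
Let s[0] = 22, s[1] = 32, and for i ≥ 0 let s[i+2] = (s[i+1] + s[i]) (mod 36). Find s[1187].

26

We have s[0] = 22; s[1] = 32; s[2] = 18; s[3] = 14; s[4] = 32; s[5] = 10; s[6] = 6; s[7] = 16; s[8] = 22; s[9] = 2; s[10] = 24; s[11] = 26; s[12] = 14; s[13] = 4; s[14] = 18; s[15] = 22; s[16] = 4; s[17] = 26; s[18] = 30; s[19] = 20; s[20] = 14; s[21] = 34; s[22] = 12; s[23] = 10; s[24] = 22; s[25] = 32.
The sequence repeats with period 24.
(1187 - 0) mod 24 = 11, so s[1187] = s[11] = 26.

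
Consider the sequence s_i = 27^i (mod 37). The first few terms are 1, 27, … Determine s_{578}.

26

We have s_0 = 1; s_1 = 27; s_2 = 26; s_3 = 36; s_4 = 10; s_5 = 11; s_6 = 1.
Since s_6 = s_0 = 1, the sequence is periodic with period 6.
(578 - 0) mod 6 = 2, so s_{578} = s_2 = 26.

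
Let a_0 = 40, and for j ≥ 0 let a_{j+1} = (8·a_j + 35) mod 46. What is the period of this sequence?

11

a_0 = 40,  a_1 = 33,  a_2 = 23,  a_3 = 35,  a_4 = 39,  a_5 = 25,  a_6 = 5,  a_7 = 29,  a_8 = 37,  a_9 = 9,  a_{10} = 15,  a_{11} = 17,  a_{12} = 33.
Since a_{12} = a_1 = 33, the sequence is eventually periodic: after a pre-period of length 1 it cycles with period 11.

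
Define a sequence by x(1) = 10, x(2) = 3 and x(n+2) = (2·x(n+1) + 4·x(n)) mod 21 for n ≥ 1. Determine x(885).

14

We have x(1) = 10; x(2) = 3; x(3) = 4; x(4) = 20; x(5) = 14; x(6) = 3; x(7) = 20; x(8) = 10; x(9) = 16; x(10) = 9; x(11) = 19; x(12) = 11; x(13) = 14; x(14) = 9; x(15) = 11; x(16) = 16; x(17) = 13; x(18) = 6; x(19) = 1; x(20) = 5; x(21) = 14; x(22) = 6; x(23) = 5; x(24) = 13; x(25) = 4; x(26) = 18; x(27) = 10; x(28) = 8; x(29) = 14; x(30) = 18; x(31) = 8; x(32) = 4; x(33) = 19; x(34) = 12; x(35) = 16; x(36) = 17; x(37) = 14; x(38) = 12; x(39) = 17; x(40) = 19; x(41) = 1; x(42) = 15; x(43) = 13; x(44) = 2; x(45) = 14; x(46) = 15; x(47) = 2; x(48) = 1; x(49) = 10; x(50) = 3.
The sequence repeats with period 48.
So x(885) = x(1 + ((885-1) mod 48)) = x(21) = 14.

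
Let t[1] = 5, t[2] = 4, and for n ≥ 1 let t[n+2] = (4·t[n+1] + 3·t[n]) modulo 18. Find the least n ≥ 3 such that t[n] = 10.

4

We have t[1] = 5, t[2] = 4, t[3] = 13, t[4] = 10, t[5] = 7, t[6] = 4, t[7] = 1, t[8] = 16, t[9] = 13, t[10] = 10.
Since (t[9], t[10]) = (t[3], t[4]) = (13, 10) (two consecutive terms determine the rest), the sequence is eventually periodic: after a pre-period of length 2 it cycles with period 6.
The value 10 first appears (with n ≥ 3) at t[4].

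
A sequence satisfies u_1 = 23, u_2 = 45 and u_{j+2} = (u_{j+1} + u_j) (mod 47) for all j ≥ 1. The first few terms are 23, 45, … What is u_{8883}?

26

We have u_1 = 23; u_2 = 45; u_3 = 21; u_4 = 19; u_5 = 40; u_6 = 12; u_7 = 5; u_8 = 17; u_9 = 22; u_{10} = 39; u_{11} = 14; u_{12} = 6; u_{13} = 20; u_{14} = 26; u_{15} = 46; u_{16} = 25; u_{17} = 24; u_{18} = 2; u_{19} = 26; u_{20} = 28; u_{21} = 7; u_{22} = 35; u_{23} = 42; u_{24} = 30; u_{25} = 25; u_{26} = 8; u_{27} = 33; u_{28} = 41; u_{29} = 27; u_{30} = 21; u_{31} = 1; u_{32} = 22; u_{33} = 23; u_{34} = 45.
The sequence repeats with period 32.
So u_{8883} = u_{1 + ((8883-1) mod 32)} = u_{19} = 26.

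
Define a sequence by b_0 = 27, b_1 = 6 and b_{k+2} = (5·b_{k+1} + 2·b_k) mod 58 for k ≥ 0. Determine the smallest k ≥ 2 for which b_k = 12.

We have b_0 = 27; b_1 = 6; b_2 = 26; b_3 = 26; b_4 = 8; b_5 = 34; b_6 = 12; b_7 = 12; b_8 = 26; b_9 = 38; b_{10} = 10; b_{11} = 10; b_{12} = 12; b_{13} = 22; b_{14} = 18; b_{15} = 18; b_{16} = 10; b_{17} = 28; b_{18} = 44; b_{19} = 44; b_{20} = 18; b_{21} = 4; b_{22} = 56; b_{23} = 56; b_{24} = 44; b_{25} = 42; b_{26} = 8; b_{27} = 8; b_{28} = 56; b_{29} = 6; b_{30} = 26.
Since (b_{29}, b_{30}) = (b_1, b_2) = (6, 26) (two consecutive terms determine the rest), the sequence is eventually periodic: after a pre-period of length 1 it cycles with period 28.
The value 12 first appears (with k ≥ 2) at b_6.

6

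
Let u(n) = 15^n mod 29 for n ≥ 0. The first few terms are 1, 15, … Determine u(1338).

Computing terms: u(0) = 1, u(1) = 15, u(2) = 22, u(3) = 11, u(4) = 20, u(5) = 10, u(6) = 5, u(7) = 17, u(8) = 23, u(9) = 26, u(10) = 13, u(11) = 21, u(12) = 25, u(13) = 27, u(14) = 28, u(15) = 14, u(16) = 7, u(17) = 18, u(18) = 9, u(19) = 19, u(20) = 24, u(21) = 12, u(22) = 6, u(23) = 3, u(24) = 16, u(25) = 8, u(26) = 4, u(27) = 2, u(28) = 1.
Since u(28) = u(0) = 1, the sequence is periodic with period 28.
So u(1338) = u(0 + ((1338-0) mod 28)) = u(22) = 6.

6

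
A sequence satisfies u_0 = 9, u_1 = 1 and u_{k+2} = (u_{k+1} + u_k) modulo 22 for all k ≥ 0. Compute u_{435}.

21

u_0 = 9; u_1 = 1; u_2 = 10; u_3 = 11; u_4 = 21; u_5 = 10; u_6 = 9; u_7 = 19; u_8 = 6; u_9 = 3; u_{10} = 9; u_{11} = 12; u_{12} = 21; u_{13} = 11; u_{14} = 10; u_{15} = 21; u_{16} = 9; u_{17} = 8; u_{18} = 17; u_{19} = 3; u_{20} = 20; u_{21} = 1; u_{22} = 21; u_{23} = 0; u_{24} = 21; u_{25} = 21; u_{26} = 20; u_{27} = 19; u_{28} = 17; u_{29} = 14; u_{30} = 9; u_{31} = 1.
The sequence repeats with period 30.
So u_{435} = u_{0 + ((435-0) mod 30)} = u_{15} = 21.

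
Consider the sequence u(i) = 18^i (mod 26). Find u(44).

Computing terms: u(1) = 18, u(2) = 12, u(3) = 8, u(4) = 14, u(5) = 18.
The sequence repeats with period 4.
So u(44) = u(1 + ((44-1) mod 4)) = u(4) = 14.

14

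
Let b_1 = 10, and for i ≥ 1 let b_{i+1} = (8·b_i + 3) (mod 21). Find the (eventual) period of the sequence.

14

Listing terms: b_1 = 10, b_2 = 20, b_3 = 16, b_4 = 5, b_5 = 1, b_6 = 11, b_7 = 7, b_8 = 17, b_9 = 13, b_{10} = 2, b_{11} = 19, b_{12} = 8, b_{13} = 4, b_{14} = 14, b_{15} = 10.
Since b_{15} = b_1 = 10, the sequence is periodic with period 14.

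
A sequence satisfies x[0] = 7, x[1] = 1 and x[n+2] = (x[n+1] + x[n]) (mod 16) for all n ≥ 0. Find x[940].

x[0] = 7; x[1] = 1; x[2] = 8; x[3] = 9; x[4] = 1; x[5] = 10; x[6] = 11; x[7] = 5; x[8] = 0; x[9] = 5; x[10] = 5; x[11] = 10; x[12] = 15; x[13] = 9; x[14] = 8; x[15] = 1; x[16] = 9; x[17] = 10; x[18] = 3; x[19] = 13; x[20] = 0; x[21] = 13; x[22] = 13; x[23] = 10; x[24] = 7; x[25] = 1.
The sequence repeats with period 24.
(940 - 0) mod 24 = 4, so x[940] = x[4] = 1.

1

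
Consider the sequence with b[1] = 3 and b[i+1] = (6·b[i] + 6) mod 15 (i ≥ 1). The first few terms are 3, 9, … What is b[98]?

b[1] = 3; b[2] = 9; b[3] = 0; b[4] = 6; b[5] = 12; b[6] = 3.
Since b[6] = b[1] = 3, the sequence is periodic with period 5.
(98 - 1) mod 5 = 2, so b[98] = b[3] = 0.

0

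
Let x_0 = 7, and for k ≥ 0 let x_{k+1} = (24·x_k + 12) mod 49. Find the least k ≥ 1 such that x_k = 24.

17

x_0 = 7, x_1 = 33, x_2 = 20, x_3 = 2, x_4 = 11, x_5 = 31, x_6 = 21, x_7 = 26, x_8 = 48, x_9 = 37, x_{10} = 18, x_{11} = 3, x_{12} = 35, x_{13} = 19, x_{14} = 27, x_{15} = 23, x_{16} = 25, x_{17} = 24, x_{18} = 0, x_{19} = 12, x_{20} = 6, x_{21} = 9, x_{22} = 32, x_{23} = 45, x_{24} = 14, x_{25} = 5, x_{26} = 34, x_{27} = 44, x_{28} = 39, x_{29} = 17, x_{30} = 28, x_{31} = 47, x_{32} = 13, x_{33} = 30, x_{34} = 46, x_{35} = 38, x_{36} = 42, x_{37} = 40, x_{38} = 41, x_{39} = 16, x_{40} = 4, x_{41} = 10, x_{42} = 7.
Since x_{42} = x_0 = 7, the sequence is periodic with period 42.
The value 24 first appears (with k ≥ 1) at x_{17}.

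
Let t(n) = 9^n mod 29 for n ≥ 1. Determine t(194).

24

We have t(1) = 9,  t(2) = 23,  t(3) = 4,  t(4) = 7,  t(5) = 5,  t(6) = 16,  t(7) = 28,  t(8) = 20,  t(9) = 6,  t(10) = 25,  t(11) = 22,  t(12) = 24,  t(13) = 13,  t(14) = 1,  t(15) = 9.
Since t(15) = t(1) = 9, the sequence is periodic with period 14.
(194 - 1) mod 14 = 11, so t(194) = t(12) = 24.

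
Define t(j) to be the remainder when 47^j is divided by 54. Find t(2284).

43

We have t(1) = 47; t(2) = 49; t(3) = 35; t(4) = 25; t(5) = 41; t(6) = 37; t(7) = 11; t(8) = 31; t(9) = 53; t(10) = 7; t(11) = 5; t(12) = 19; t(13) = 29; t(14) = 13; t(15) = 17; t(16) = 43; t(17) = 23; t(18) = 1; t(19) = 47.
Since t(19) = t(1) = 47, the sequence is periodic with period 18.
(2284 - 1) mod 18 = 15, so t(2284) = t(16) = 43.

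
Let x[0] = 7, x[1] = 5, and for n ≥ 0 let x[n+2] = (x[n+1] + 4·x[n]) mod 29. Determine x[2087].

x[0] = 7,  x[1] = 5,  x[2] = 4,  x[3] = 24,  x[4] = 11,  x[5] = 20,  x[6] = 6,  x[7] = 28,  x[8] = 23,  x[9] = 19,  x[10] = 24,  x[11] = 13,  x[12] = 22,  x[13] = 16,  x[14] = 17,  x[15] = 23,  x[16] = 4,  x[17] = 9,  x[18] = 25,  x[19] = 3,  x[20] = 16,  x[21] = 28,  x[22] = 5,  x[23] = 1,  x[24] = 21,  x[25] = 25,  x[26] = 22,  x[27] = 6,  x[28] = 7,  x[29] = 2,  x[30] = 1,  x[31] = 9,  x[32] = 13,  x[33] = 20,  x[34] = 14,  x[35] = 7,  x[36] = 5.
Since (x[35], x[36]) = (x[0], x[1]) = (7, 5) (two consecutive terms determine the rest), the sequence is periodic with period 35.
So x[2087] = x[0 + ((2087-0) mod 35)] = x[22] = 5.

5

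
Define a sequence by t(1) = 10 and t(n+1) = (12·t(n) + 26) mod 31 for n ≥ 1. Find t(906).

26

Listing terms: t(1) = 10; t(2) = 22; t(3) = 11; t(4) = 3; t(5) = 0; t(6) = 26; t(7) = 28; t(8) = 21; t(9) = 30; t(10) = 14; t(11) = 8; t(12) = 29; t(13) = 2; t(14) = 19; t(15) = 6; t(16) = 5; t(17) = 24; t(18) = 4; t(19) = 12; t(20) = 15; t(21) = 20; t(22) = 18; t(23) = 25; t(24) = 16; t(25) = 1; t(26) = 7; t(27) = 17; t(28) = 13; t(29) = 27; t(30) = 9; t(31) = 10.
The sequence repeats with period 30.
So t(906) = t(1 + ((906-1) mod 30)) = t(6) = 26.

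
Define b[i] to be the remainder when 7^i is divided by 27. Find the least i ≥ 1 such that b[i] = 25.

4

Computing terms: b[0] = 1,  b[1] = 7,  b[2] = 22,  b[3] = 19,  b[4] = 25,  b[5] = 13,  b[6] = 10,  b[7] = 16,  b[8] = 4,  b[9] = 1.
The sequence repeats with period 9.
The value 25 first appears (with i ≥ 1) at b[4].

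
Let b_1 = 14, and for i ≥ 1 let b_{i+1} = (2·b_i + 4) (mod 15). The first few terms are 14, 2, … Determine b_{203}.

b_1 = 14, b_2 = 2, b_3 = 8, b_4 = 5, b_5 = 14.
The sequence repeats with period 4.
(203 - 1) mod 4 = 2, so b_{203} = b_3 = 8.

8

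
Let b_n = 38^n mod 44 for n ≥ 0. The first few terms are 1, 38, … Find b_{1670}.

We have b_0 = 1, b_1 = 38, b_2 = 36, b_3 = 4, b_4 = 20, b_5 = 12, b_6 = 16, b_7 = 36.
Since b_7 = b_2 = 36, the sequence is eventually periodic: after a pre-period of length 2 it cycles with period 5.
For n ≥ 2, b_n depends only on (n - 2) mod 5. (1670 - 2) mod 5 = 3, so b_{1670} = b_5 = 12.

12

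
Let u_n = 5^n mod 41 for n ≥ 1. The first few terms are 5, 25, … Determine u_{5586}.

u_1 = 5,  u_2 = 25,  u_3 = 2,  u_4 = 10,  u_5 = 9,  u_6 = 4,  u_7 = 20,  u_8 = 18,  u_9 = 8,  u_{10} = 40,  u_{11} = 36,  u_{12} = 16,  u_{13} = 39,  u_{14} = 31,  u_{15} = 32,  u_{16} = 37,  u_{17} = 21,  u_{18} = 23,  u_{19} = 33,  u_{20} = 1,  u_{21} = 5.
The sequence repeats with period 20.
So u_{5586} = u_{1 + ((5586-1) mod 20)} = u_6 = 4.

4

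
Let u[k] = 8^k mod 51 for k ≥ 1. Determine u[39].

32

Listing terms: u[1] = 8; u[2] = 13; u[3] = 2; u[4] = 16; u[5] = 26; u[6] = 4; u[7] = 32; u[8] = 1; u[9] = 8.
Since u[9] = u[1] = 8, the sequence is periodic with period 8.
(39 - 1) mod 8 = 6, so u[39] = u[7] = 32.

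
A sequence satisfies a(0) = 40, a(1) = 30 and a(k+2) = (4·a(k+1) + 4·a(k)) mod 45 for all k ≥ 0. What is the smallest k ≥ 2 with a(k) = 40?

We have a(0) = 40; a(1) = 30; a(2) = 10; a(3) = 25; a(4) = 5; a(5) = 30; a(6) = 5; a(7) = 5; a(8) = 40; a(9) = 0; a(10) = 25; a(11) = 10; a(12) = 5; a(13) = 15; a(14) = 35; a(15) = 20; a(16) = 40; a(17) = 15; a(18) = 40; a(19) = 40; a(20) = 5; a(21) = 0; a(22) = 20; a(23) = 35; a(24) = 40; a(25) = 30.
Since (a(24), a(25)) = (a(0), a(1)) = (40, 30) (two consecutive terms determine the rest), the sequence is periodic with period 24.
The value 40 first appears (with k ≥ 2) at a(8).

8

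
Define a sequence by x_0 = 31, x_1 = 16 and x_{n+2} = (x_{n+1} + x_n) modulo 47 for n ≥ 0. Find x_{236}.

Computing terms: x_0 = 31; x_1 = 16; x_2 = 0; x_3 = 16; x_4 = 16; x_5 = 32; x_6 = 1; x_7 = 33; x_8 = 34; x_9 = 20; x_{10} = 7; x_{11} = 27; x_{12} = 34; x_{13} = 14; x_{14} = 1; x_{15} = 15; x_{16} = 16; x_{17} = 31; x_{18} = 0; x_{19} = 31; x_{20} = 31; x_{21} = 15; x_{22} = 46; x_{23} = 14; x_{24} = 13; x_{25} = 27; x_{26} = 40; x_{27} = 20; x_{28} = 13; x_{29} = 33; x_{30} = 46; x_{31} = 32; x_{32} = 31; x_{33} = 16.
The sequence repeats with period 32.
So x_{236} = x_{0 + ((236-0) mod 32)} = x_{12} = 34.

34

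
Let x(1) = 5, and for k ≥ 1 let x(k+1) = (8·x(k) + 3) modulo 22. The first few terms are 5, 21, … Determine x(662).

21

Computing terms: x(1) = 5,  x(2) = 21,  x(3) = 17,  x(4) = 7,  x(5) = 15,  x(6) = 13,  x(7) = 19,  x(8) = 1,  x(9) = 11,  x(10) = 3,  x(11) = 5.
The sequence repeats with period 10.
(662 - 1) mod 10 = 1, so x(662) = x(2) = 21.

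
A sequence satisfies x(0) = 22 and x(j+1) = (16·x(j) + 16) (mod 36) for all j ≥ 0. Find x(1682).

Computing terms: x(0) = 22, x(1) = 8, x(2) = 0, x(3) = 16, x(4) = 20, x(5) = 12, x(6) = 28, x(7) = 32, x(8) = 24, x(9) = 4, x(10) = 8.
Since x(10) = x(1) = 8, the sequence is eventually periodic: after a pre-period of length 1 it cycles with period 9.
For j ≥ 1, x(j) depends only on (j - 1) mod 9. (1682 - 1) mod 9 = 7, so x(1682) = x(8) = 24.

24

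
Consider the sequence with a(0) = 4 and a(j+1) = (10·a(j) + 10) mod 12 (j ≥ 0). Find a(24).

a(0) = 4, a(1) = 2, a(2) = 6, a(3) = 10, a(4) = 2.
Since a(4) = a(1) = 2, the sequence is eventually periodic: after a pre-period of length 1 it cycles with period 3.
For j ≥ 1, a(j) depends only on (j - 1) mod 3. (24 - 1) mod 3 = 2, so a(24) = a(3) = 10.

10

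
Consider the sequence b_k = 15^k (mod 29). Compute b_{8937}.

10

b_0 = 1, b_1 = 15, b_2 = 22, b_3 = 11, b_4 = 20, b_5 = 10, b_6 = 5, b_7 = 17, b_8 = 23, b_9 = 26, b_{10} = 13, b_{11} = 21, b_{12} = 25, b_{13} = 27, b_{14} = 28, b_{15} = 14, b_{16} = 7, b_{17} = 18, b_{18} = 9, b_{19} = 19, b_{20} = 24, b_{21} = 12, b_{22} = 6, b_{23} = 3, b_{24} = 16, b_{25} = 8, b_{26} = 4, b_{27} = 2, b_{28} = 1.
The sequence repeats with period 28.
(8937 - 0) mod 28 = 5, so b_{8937} = b_5 = 10.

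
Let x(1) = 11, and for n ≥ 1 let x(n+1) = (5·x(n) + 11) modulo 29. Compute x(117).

7

Listing terms: x(1) = 11, x(2) = 8, x(3) = 22, x(4) = 5, x(5) = 7, x(6) = 17, x(7) = 9, x(8) = 27, x(9) = 1, x(10) = 16, x(11) = 4, x(12) = 2, x(13) = 21, x(14) = 0, x(15) = 11.
Since x(15) = x(1) = 11, the sequence is periodic with period 14.
So x(117) = x(1 + ((117-1) mod 14)) = x(5) = 7.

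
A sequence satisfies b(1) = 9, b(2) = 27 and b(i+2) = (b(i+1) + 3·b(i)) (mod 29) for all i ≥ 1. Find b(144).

Computing terms: b(1) = 9; b(2) = 27; b(3) = 25; b(4) = 19; b(5) = 7; b(6) = 6; b(7) = 27; b(8) = 16; b(9) = 10; b(10) = 0; b(11) = 1; b(12) = 1; b(13) = 4; b(14) = 7; b(15) = 19; b(16) = 11; b(17) = 10; b(18) = 14; b(19) = 15; b(20) = 28; b(21) = 15; b(22) = 12; b(23) = 28; b(24) = 6; b(25) = 3; b(26) = 21; b(27) = 1; b(28) = 6; b(29) = 9; b(30) = 27.
The sequence repeats with period 28.
(144 - 1) mod 28 = 3, so b(144) = b(4) = 19.

19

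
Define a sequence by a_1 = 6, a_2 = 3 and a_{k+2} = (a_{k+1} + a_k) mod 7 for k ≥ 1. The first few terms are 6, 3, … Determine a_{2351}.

Computing terms: a_1 = 6,  a_2 = 3,  a_3 = 2,  a_4 = 5,  a_5 = 0,  a_6 = 5,  a_7 = 5,  a_8 = 3,  a_9 = 1,  a_{10} = 4,  a_{11} = 5,  a_{12} = 2,  a_{13} = 0,  a_{14} = 2,  a_{15} = 2,  a_{16} = 4,  a_{17} = 6,  a_{18} = 3.
Since (a_{17}, a_{18}) = (a_1, a_2) = (6, 3) (two consecutive terms determine the rest), the sequence is periodic with period 16.
So a_{2351} = a_{1 + ((2351-1) mod 16)} = a_{15} = 2.

2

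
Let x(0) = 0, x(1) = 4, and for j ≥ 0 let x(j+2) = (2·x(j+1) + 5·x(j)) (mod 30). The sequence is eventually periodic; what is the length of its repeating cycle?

12

Computing terms: x(0) = 0,  x(1) = 4,  x(2) = 8,  x(3) = 6,  x(4) = 22,  x(5) = 14,  x(6) = 18,  x(7) = 16,  x(8) = 2,  x(9) = 24,  x(10) = 28,  x(11) = 26,  x(12) = 12,  x(13) = 4,  x(14) = 8.
Since (x(13), x(14)) = (x(1), x(2)) = (4, 8) (two consecutive terms determine the rest), the sequence is eventually periodic: after a pre-period of length 1 it cycles with period 12.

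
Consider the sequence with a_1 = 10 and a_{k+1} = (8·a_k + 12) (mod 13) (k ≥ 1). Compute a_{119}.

7

a_1 = 10; a_2 = 1; a_3 = 7; a_4 = 3; a_5 = 10.
Since a_5 = a_1 = 10, the sequence is periodic with period 4.
So a_{119} = a_{1 + ((119-1) mod 4)} = a_3 = 7.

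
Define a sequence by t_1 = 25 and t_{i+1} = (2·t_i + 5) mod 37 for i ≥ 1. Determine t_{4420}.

27

Listing terms: t_1 = 25; t_2 = 18; t_3 = 4; t_4 = 13; t_5 = 31; t_6 = 30; t_7 = 28; t_8 = 24; t_9 = 16; t_{10} = 0; t_{11} = 5; t_{12} = 15; t_{13} = 35; t_{14} = 1; t_{15} = 7; t_{16} = 19; t_{17} = 6; t_{18} = 17; t_{19} = 2; t_{20} = 9; t_{21} = 23; t_{22} = 14; t_{23} = 33; t_{24} = 34; t_{25} = 36; t_{26} = 3; t_{27} = 11; t_{28} = 27; t_{29} = 22; t_{30} = 12; t_{31} = 29; t_{32} = 26; t_{33} = 20; t_{34} = 8; t_{35} = 21; t_{36} = 10; t_{37} = 25.
Since t_{37} = t_1 = 25, the sequence is periodic with period 36.
So t_{4420} = t_{1 + ((4420-1) mod 36)} = t_{28} = 27.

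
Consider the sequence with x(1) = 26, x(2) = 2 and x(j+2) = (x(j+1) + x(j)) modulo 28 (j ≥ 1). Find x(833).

Computing terms: x(1) = 26, x(2) = 2, x(3) = 0, x(4) = 2, x(5) = 2, x(6) = 4, x(7) = 6, x(8) = 10, x(9) = 16, x(10) = 26, x(11) = 14, x(12) = 12, x(13) = 26, x(14) = 10, x(15) = 8, x(16) = 18, x(17) = 26, x(18) = 16, x(19) = 14, x(20) = 2, x(21) = 16, x(22) = 18, x(23) = 6, x(24) = 24, x(25) = 2, x(26) = 26, x(27) = 0, x(28) = 26, x(29) = 26, x(30) = 24, x(31) = 22, x(32) = 18, x(33) = 12, x(34) = 2, x(35) = 14, x(36) = 16, x(37) = 2, x(38) = 18, x(39) = 20, x(40) = 10, x(41) = 2, x(42) = 12, x(43) = 14, x(44) = 26, x(45) = 12, x(46) = 10, x(47) = 22, x(48) = 4, x(49) = 26, x(50) = 2.
The sequence repeats with period 48.
(833 - 1) mod 48 = 16, so x(833) = x(17) = 26.

26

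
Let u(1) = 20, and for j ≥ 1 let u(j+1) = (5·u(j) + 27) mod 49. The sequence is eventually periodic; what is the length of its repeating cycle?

42

Listing terms: u(1) = 20, u(2) = 29, u(3) = 25, u(4) = 5, u(5) = 3, u(6) = 42, u(7) = 41, u(8) = 36, u(9) = 11, u(10) = 33, u(11) = 45, u(12) = 7, u(13) = 13, u(14) = 43, u(15) = 46, u(16) = 12, u(17) = 38, u(18) = 21, u(19) = 34, u(20) = 1, u(21) = 32, u(22) = 40, u(23) = 31, u(24) = 35, u(25) = 6, u(26) = 8, u(27) = 18, u(28) = 19, u(29) = 24, u(30) = 0, u(31) = 27, u(32) = 15, u(33) = 4, u(34) = 47, u(35) = 17, u(36) = 14, u(37) = 48, u(38) = 22, u(39) = 39, u(40) = 26, u(41) = 10, u(42) = 28, u(43) = 20.
The sequence repeats with period 42.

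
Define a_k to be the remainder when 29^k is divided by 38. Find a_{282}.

a_0 = 1, a_1 = 29, a_2 = 5, a_3 = 31, a_4 = 25, a_5 = 3, a_6 = 11, a_7 = 15, a_8 = 17, a_9 = 37, a_{10} = 9, a_{11} = 33, a_{12} = 7, a_{13} = 13, a_{14} = 35, a_{15} = 27, a_{16} = 23, a_{17} = 21, a_{18} = 1.
Since a_{18} = a_0 = 1, the sequence is periodic with period 18.
So a_{282} = a_{0 + ((282-0) mod 18)} = a_{12} = 7.

7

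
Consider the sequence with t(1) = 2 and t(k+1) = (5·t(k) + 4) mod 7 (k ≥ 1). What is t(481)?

t(1) = 2; t(2) = 0; t(3) = 4; t(4) = 3; t(5) = 5; t(6) = 1; t(7) = 2.
The sequence repeats with period 6.
(481 - 1) mod 6 = 0, so t(481) = t(1) = 2.

2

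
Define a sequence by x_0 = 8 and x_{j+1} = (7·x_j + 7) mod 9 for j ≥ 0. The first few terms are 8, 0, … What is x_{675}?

Listing terms: x_0 = 8,  x_1 = 0,  x_2 = 7,  x_3 = 2,  x_4 = 3,  x_5 = 1,  x_6 = 5,  x_7 = 6,  x_8 = 4,  x_9 = 8.
The sequence repeats with period 9.
(675 - 0) mod 9 = 0, so x_{675} = x_0 = 8.

8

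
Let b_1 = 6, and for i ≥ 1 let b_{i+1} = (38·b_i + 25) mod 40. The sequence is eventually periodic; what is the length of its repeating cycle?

4

Listing terms: b_1 = 6,  b_2 = 13,  b_3 = 39,  b_4 = 27,  b_5 = 11,  b_6 = 3,  b_7 = 19,  b_8 = 27.
Since b_8 = b_4 = 27, the sequence is eventually periodic: after a pre-period of length 3 it cycles with period 4.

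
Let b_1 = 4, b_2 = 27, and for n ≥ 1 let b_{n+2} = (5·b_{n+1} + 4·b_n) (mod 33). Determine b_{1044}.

Listing terms: b_1 = 4, b_2 = 27, b_3 = 19, b_4 = 5, b_5 = 2, b_6 = 30, b_7 = 26, b_8 = 19, b_9 = 1, b_{10} = 15, b_{11} = 13, b_{12} = 26, b_{13} = 17, b_{14} = 24, b_{15} = 23, b_{16} = 13, b_{17} = 25, b_{18} = 12, b_{19} = 28, b_{20} = 23, b_{21} = 29, b_{22} = 6, b_{23} = 14, b_{24} = 28, b_{25} = 31, b_{26} = 3, b_{27} = 7, b_{28} = 14, b_{29} = 32, b_{30} = 18, b_{31} = 20, b_{32} = 7, b_{33} = 16, b_{34} = 9, b_{35} = 10, b_{36} = 20, b_{37} = 8, b_{38} = 21, b_{39} = 5, b_{40} = 10, b_{41} = 4, b_{42} = 27.
The sequence repeats with period 40.
So b_{1044} = b_{1 + ((1044-1) mod 40)} = b_4 = 5.

5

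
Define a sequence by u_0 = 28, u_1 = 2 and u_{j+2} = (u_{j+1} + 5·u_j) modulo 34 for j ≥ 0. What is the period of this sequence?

16

Computing terms: u_0 = 28,  u_1 = 2,  u_2 = 6,  u_3 = 16,  u_4 = 12,  u_5 = 24,  u_6 = 16,  u_7 = 0,  u_8 = 12,  u_9 = 12,  u_{10} = 4,  u_{11} = 30,  u_{12} = 16,  u_{13} = 30,  u_{14} = 8,  u_{15} = 22,  u_{16} = 28,  u_{17} = 2.
The sequence repeats with period 16.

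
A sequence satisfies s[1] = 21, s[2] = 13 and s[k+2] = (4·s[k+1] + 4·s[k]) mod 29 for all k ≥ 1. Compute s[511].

We have s[1] = 21; s[2] = 13; s[3] = 20; s[4] = 16; s[5] = 28; s[6] = 2; s[7] = 4; s[8] = 24; s[9] = 25; s[10] = 22; s[11] = 14; s[12] = 28; s[13] = 23; s[14] = 1; s[15] = 9; s[16] = 11; s[17] = 22; s[18] = 16; s[19] = 7; s[20] = 5; s[21] = 19; s[22] = 9; s[23] = 25; s[24] = 20; s[25] = 6; s[26] = 17; s[27] = 5; s[28] = 1; s[29] = 24; s[30] = 13; s[31] = 3; s[32] = 6; s[33] = 7; s[34] = 23; s[35] = 4; s[36] = 21; s[37] = 13.
The sequence repeats with period 35.
So s[511] = s[1 + ((511-1) mod 35)] = s[21] = 19.

19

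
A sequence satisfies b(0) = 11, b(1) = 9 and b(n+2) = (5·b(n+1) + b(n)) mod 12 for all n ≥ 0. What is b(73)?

9

b(0) = 11, b(1) = 9, b(2) = 8, b(3) = 1, b(4) = 1, b(5) = 6, b(6) = 7, b(7) = 5, b(8) = 8, b(9) = 9, b(10) = 5, b(11) = 10, b(12) = 7, b(13) = 9, b(14) = 4, b(15) = 5, b(16) = 5, b(17) = 6, b(18) = 11, b(19) = 1, b(20) = 4, b(21) = 9, b(22) = 1, b(23) = 2, b(24) = 11, b(25) = 9.
Since (b(24), b(25)) = (b(0), b(1)) = (11, 9) (two consecutive terms determine the rest), the sequence is periodic with period 24.
So b(73) = b(0 + ((73-0) mod 24)) = b(1) = 9.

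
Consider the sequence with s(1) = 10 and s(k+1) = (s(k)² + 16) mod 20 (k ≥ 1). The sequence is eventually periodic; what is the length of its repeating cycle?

s(1) = 10, s(2) = 16, s(3) = 12, s(4) = 0, s(5) = 16.
Since s(5) = s(2) = 16, the sequence is eventually periodic: after a pre-period of length 1 it cycles with period 3.

3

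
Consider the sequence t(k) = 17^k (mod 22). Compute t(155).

We have t(1) = 17; t(2) = 3; t(3) = 7; t(4) = 9; t(5) = 21; t(6) = 5; t(7) = 19; t(8) = 15; t(9) = 13; t(10) = 1; t(11) = 17.
The sequence repeats with period 10.
(155 - 1) mod 10 = 4, so t(155) = t(5) = 21.

21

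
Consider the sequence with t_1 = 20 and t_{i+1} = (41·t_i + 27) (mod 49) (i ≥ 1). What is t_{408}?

14

We have t_1 = 20, t_2 = 14, t_3 = 13, t_4 = 21, t_5 = 6, t_6 = 28, t_7 = 48, t_8 = 35, t_9 = 41, t_{10} = 42, t_{11} = 34, t_{12} = 0, t_{13} = 27, t_{14} = 7, t_{15} = 20.
The sequence repeats with period 14.
(408 - 1) mod 14 = 1, so t_{408} = t_2 = 14.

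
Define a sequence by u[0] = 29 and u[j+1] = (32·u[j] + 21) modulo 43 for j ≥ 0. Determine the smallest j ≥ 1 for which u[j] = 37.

Computing terms: u[0] = 29,  u[1] = 3,  u[2] = 31,  u[3] = 24,  u[4] = 15,  u[5] = 28,  u[6] = 14,  u[7] = 39,  u[8] = 22,  u[9] = 37,  u[10] = 1,  u[11] = 10,  u[12] = 40,  u[13] = 11,  u[14] = 29.
The sequence repeats with period 14.
The value 37 first appears (with j ≥ 1) at u[9].

9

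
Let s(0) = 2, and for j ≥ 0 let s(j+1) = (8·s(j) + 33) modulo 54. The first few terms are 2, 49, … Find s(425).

13

Listing terms: s(0) = 2, s(1) = 49, s(2) = 47, s(3) = 31, s(4) = 11, s(5) = 13, s(6) = 29, s(7) = 49.
Since s(7) = s(1) = 49, the sequence is eventually periodic: after a pre-period of length 1 it cycles with period 6.
For j ≥ 1, s(j) depends only on (j - 1) mod 6. (425 - 1) mod 6 = 4, so s(425) = s(5) = 13.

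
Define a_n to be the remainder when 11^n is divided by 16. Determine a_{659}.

3

Computing terms: a_1 = 11,  a_2 = 9,  a_3 = 3,  a_4 = 1,  a_5 = 11.
The sequence repeats with period 4.
(659 - 1) mod 4 = 2, so a_{659} = a_3 = 3.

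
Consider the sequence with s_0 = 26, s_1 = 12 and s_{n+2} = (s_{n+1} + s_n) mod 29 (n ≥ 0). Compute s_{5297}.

22

s_0 = 26,  s_1 = 12,  s_2 = 9,  s_3 = 21,  s_4 = 1,  s_5 = 22,  s_6 = 23,  s_7 = 16,  s_8 = 10,  s_9 = 26,  s_{10} = 7,  s_{11} = 4,  s_{12} = 11,  s_{13} = 15,  s_{14} = 26,  s_{15} = 12.
The sequence repeats with period 14.
(5297 - 0) mod 14 = 5, so s_{5297} = s_5 = 22.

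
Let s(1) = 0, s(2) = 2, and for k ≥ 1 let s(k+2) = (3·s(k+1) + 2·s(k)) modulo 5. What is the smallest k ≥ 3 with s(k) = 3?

Listing terms: s(1) = 0,  s(2) = 2,  s(3) = 1,  s(4) = 2,  s(5) = 3,  s(6) = 3,  s(7) = 0,  s(8) = 1,  s(9) = 3,  s(10) = 1,  s(11) = 4,  s(12) = 4,  s(13) = 0,  s(14) = 3,  s(15) = 4,  s(16) = 3,  s(17) = 2,  s(18) = 2,  s(19) = 0,  s(20) = 4,  s(21) = 2,  s(22) = 4,  s(23) = 1,  s(24) = 1,  s(25) = 0,  s(26) = 2.
The sequence repeats with period 24.
The value 3 first appears (with k ≥ 3) at s(5).

5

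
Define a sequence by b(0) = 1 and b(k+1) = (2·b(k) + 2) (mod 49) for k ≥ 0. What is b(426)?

43

Computing terms: b(0) = 1,  b(1) = 4,  b(2) = 10,  b(3) = 22,  b(4) = 46,  b(5) = 45,  b(6) = 43,  b(7) = 39,  b(8) = 31,  b(9) = 15,  b(10) = 32,  b(11) = 17,  b(12) = 36,  b(13) = 25,  b(14) = 3,  b(15) = 8,  b(16) = 18,  b(17) = 38,  b(18) = 29,  b(19) = 11,  b(20) = 24,  b(21) = 1.
Since b(21) = b(0) = 1, the sequence is periodic with period 21.
So b(426) = b(0 + ((426-0) mod 21)) = b(6) = 43.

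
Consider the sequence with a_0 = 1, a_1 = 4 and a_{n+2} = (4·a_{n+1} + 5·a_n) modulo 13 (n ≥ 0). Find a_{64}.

Computing terms: a_0 = 1, a_1 = 4, a_2 = 8, a_3 = 0, a_4 = 1, a_5 = 4.
The sequence repeats with period 4.
So a_{64} = a_{0 + ((64-0) mod 4)} = a_0 = 1.

1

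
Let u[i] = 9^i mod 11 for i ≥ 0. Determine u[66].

u[0] = 1, u[1] = 9, u[2] = 4, u[3] = 3, u[4] = 5, u[5] = 1.
The sequence repeats with period 5.
(66 - 0) mod 5 = 1, so u[66] = u[1] = 9.

9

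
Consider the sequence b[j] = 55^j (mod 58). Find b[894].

We have b[0] = 1,  b[1] = 55,  b[2] = 9,  b[3] = 31,  b[4] = 23,  b[5] = 47,  b[6] = 33,  b[7] = 17,  b[8] = 7,  b[9] = 37,  b[10] = 5,  b[11] = 43,  b[12] = 45,  b[13] = 39,  b[14] = 57,  b[15] = 3,  b[16] = 49,  b[17] = 27,  b[18] = 35,  b[19] = 11,  b[20] = 25,  b[21] = 41,  b[22] = 51,  b[23] = 21,  b[24] = 53,  b[25] = 15,  b[26] = 13,  b[27] = 19,  b[28] = 1.
The sequence repeats with period 28.
So b[894] = b[0 + ((894-0) mod 28)] = b[26] = 13.

13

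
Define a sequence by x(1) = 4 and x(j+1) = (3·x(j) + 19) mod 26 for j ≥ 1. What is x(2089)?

4

We have x(1) = 4; x(2) = 5; x(3) = 8; x(4) = 17; x(5) = 18; x(6) = 21; x(7) = 4.
The sequence repeats with period 6.
So x(2089) = x(1 + ((2089-1) mod 6)) = x(1) = 4.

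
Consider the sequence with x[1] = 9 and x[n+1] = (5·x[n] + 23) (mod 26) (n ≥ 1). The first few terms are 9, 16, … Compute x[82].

x[1] = 9; x[2] = 16; x[3] = 25; x[4] = 18; x[5] = 9.
Since x[5] = x[1] = 9, the sequence is periodic with period 4.
So x[82] = x[1 + ((82-1) mod 4)] = x[2] = 16.

16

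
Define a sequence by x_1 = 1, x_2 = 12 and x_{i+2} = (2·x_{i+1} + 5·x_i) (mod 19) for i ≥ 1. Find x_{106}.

x_1 = 1; x_2 = 12; x_3 = 10; x_4 = 4; x_5 = 1; x_6 = 3; x_7 = 11; x_8 = 18; x_9 = 15; x_{10} = 6; x_{11} = 11; x_{12} = 14; x_{13} = 7; x_{14} = 8; x_{15} = 13; x_{16} = 9; x_{17} = 7; x_{18} = 2; x_{19} = 1; x_{20} = 12.
The sequence repeats with period 18.
(106 - 1) mod 18 = 15, so x_{106} = x_{16} = 9.

9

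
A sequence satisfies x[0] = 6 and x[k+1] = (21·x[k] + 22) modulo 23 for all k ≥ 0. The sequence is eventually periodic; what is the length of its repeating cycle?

x[0] = 6,  x[1] = 10,  x[2] = 2,  x[3] = 18,  x[4] = 9,  x[5] = 4,  x[6] = 14,  x[7] = 17,  x[8] = 11,  x[9] = 0,  x[10] = 22,  x[11] = 1,  x[12] = 20,  x[13] = 5,  x[14] = 12,  x[15] = 21,  x[16] = 3,  x[17] = 16,  x[18] = 13,  x[19] = 19,  x[20] = 7,  x[21] = 8,  x[22] = 6.
The sequence repeats with period 22.

22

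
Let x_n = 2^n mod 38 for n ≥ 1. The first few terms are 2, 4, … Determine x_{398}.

4

Computing terms: x_1 = 2; x_2 = 4; x_3 = 8; x_4 = 16; x_5 = 32; x_6 = 26; x_7 = 14; x_8 = 28; x_9 = 18; x_{10} = 36; x_{11} = 34; x_{12} = 30; x_{13} = 22; x_{14} = 6; x_{15} = 12; x_{16} = 24; x_{17} = 10; x_{18} = 20; x_{19} = 2.
Since x_{19} = x_1 = 2, the sequence is periodic with period 18.
So x_{398} = x_{1 + ((398-1) mod 18)} = x_2 = 4.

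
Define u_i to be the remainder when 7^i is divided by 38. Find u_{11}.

Listing terms: u_0 = 1, u_1 = 7, u_2 = 11, u_3 = 1.
Since u_3 = u_0 = 1, the sequence is periodic with period 3.
(11 - 0) mod 3 = 2, so u_{11} = u_2 = 11.

11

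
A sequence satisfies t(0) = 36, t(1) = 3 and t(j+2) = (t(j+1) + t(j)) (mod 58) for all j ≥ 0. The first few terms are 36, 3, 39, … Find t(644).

7

Listing terms: t(0) = 36, t(1) = 3, t(2) = 39, t(3) = 42, t(4) = 23, t(5) = 7, t(6) = 30, t(7) = 37, t(8) = 9, t(9) = 46, t(10) = 55, t(11) = 43, t(12) = 40, t(13) = 25, t(14) = 7, t(15) = 32, t(16) = 39, t(17) = 13, t(18) = 52, t(19) = 7, t(20) = 1, t(21) = 8, t(22) = 9, t(23) = 17, t(24) = 26, t(25) = 43, t(26) = 11, t(27) = 54, t(28) = 7, t(29) = 3, t(30) = 10, t(31) = 13, t(32) = 23, t(33) = 36, t(34) = 1, t(35) = 37, t(36) = 38, t(37) = 17, t(38) = 55, t(39) = 14, t(40) = 11, t(41) = 25, t(42) = 36, t(43) = 3.
Since (t(42), t(43)) = (t(0), t(1)) = (36, 3) (two consecutive terms determine the rest), the sequence is periodic with period 42.
So t(644) = t(0 + ((644-0) mod 42)) = t(14) = 7.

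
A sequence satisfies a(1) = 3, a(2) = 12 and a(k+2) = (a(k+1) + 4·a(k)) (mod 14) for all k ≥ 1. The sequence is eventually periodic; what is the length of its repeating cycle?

a(1) = 3; a(2) = 12; a(3) = 10; a(4) = 2; a(5) = 0; a(6) = 8; a(7) = 8; a(8) = 12; a(9) = 2; a(10) = 8; a(11) = 2; a(12) = 6; a(13) = 0; a(14) = 10; a(15) = 10; a(16) = 8; a(17) = 6; a(18) = 10; a(19) = 6; a(20) = 4; a(21) = 0; a(22) = 2; a(23) = 2; a(24) = 10; a(25) = 4; a(26) = 2; a(27) = 4; a(28) = 12; a(29) = 0; a(30) = 6; a(31) = 6; a(32) = 2; a(33) = 12; a(34) = 6; a(35) = 12; a(36) = 8; a(37) = 0; a(38) = 4; a(39) = 4; a(40) = 6; a(41) = 8; a(42) = 4; a(43) = 8; a(44) = 10; a(45) = 0; a(46) = 12; a(47) = 12; a(48) = 4; a(49) = 10; a(50) = 12; a(51) = 10.
Since (a(50), a(51)) = (a(2), a(3)) = (12, 10) (two consecutive terms determine the rest), the sequence is eventually periodic: after a pre-period of length 1 it cycles with period 48.

48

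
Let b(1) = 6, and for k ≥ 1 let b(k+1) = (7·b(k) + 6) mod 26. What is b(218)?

22

We have b(1) = 6, b(2) = 22, b(3) = 4, b(4) = 8, b(5) = 10, b(6) = 24, b(7) = 18, b(8) = 2, b(9) = 20, b(10) = 16, b(11) = 14, b(12) = 0, b(13) = 6.
The sequence repeats with period 12.
So b(218) = b(1 + ((218-1) mod 12)) = b(2) = 22.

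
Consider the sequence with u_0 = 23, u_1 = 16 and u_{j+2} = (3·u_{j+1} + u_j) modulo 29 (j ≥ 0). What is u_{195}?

u_0 = 23; u_1 = 16; u_2 = 13; u_3 = 26; u_4 = 4; u_5 = 9; u_6 = 2; u_7 = 15; u_8 = 18; u_9 = 11; u_{10} = 22; u_{11} = 19; u_{12} = 21; u_{13} = 24; u_{14} = 6; u_{15} = 13; u_{16} = 16; u_{17} = 3; u_{18} = 25; u_{19} = 20; u_{20} = 27; u_{21} = 14; u_{22} = 11; u_{23} = 18; u_{24} = 7; u_{25} = 10; u_{26} = 8; u_{27} = 5; u_{28} = 23; u_{29} = 16.
The sequence repeats with period 28.
(195 - 0) mod 28 = 27, so u_{195} = u_{27} = 5.

5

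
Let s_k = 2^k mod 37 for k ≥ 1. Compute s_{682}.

28

Listing terms: s_1 = 2, s_2 = 4, s_3 = 8, s_4 = 16, s_5 = 32, s_6 = 27, s_7 = 17, s_8 = 34, s_9 = 31, s_{10} = 25, s_{11} = 13, s_{12} = 26, s_{13} = 15, s_{14} = 30, s_{15} = 23, s_{16} = 9, s_{17} = 18, s_{18} = 36, s_{19} = 35, s_{20} = 33, s_{21} = 29, s_{22} = 21, s_{23} = 5, s_{24} = 10, s_{25} = 20, s_{26} = 3, s_{27} = 6, s_{28} = 12, s_{29} = 24, s_{30} = 11, s_{31} = 22, s_{32} = 7, s_{33} = 14, s_{34} = 28, s_{35} = 19, s_{36} = 1, s_{37} = 2.
The sequence repeats with period 36.
So s_{682} = s_{1 + ((682-1) mod 36)} = s_{34} = 28.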